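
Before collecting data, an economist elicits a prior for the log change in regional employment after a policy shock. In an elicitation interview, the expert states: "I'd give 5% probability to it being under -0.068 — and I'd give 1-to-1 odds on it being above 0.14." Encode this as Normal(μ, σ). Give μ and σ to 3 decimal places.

μ = 0.140, σ = 0.126

For Normal(μ,σ), the p-quantile is μ + z_p·σ. Here z_{0.05} = -1.645, z_{0.5} = 0.
So -0.068 = μ − 1.645σ and 0.14 = μ + 0σ.
Subtracting: σ = (0.14 − -0.068)/(0 − (-1.645)) = 0.126.
Then μ = -0.068 − (-1.645)·0.126 = 0.140.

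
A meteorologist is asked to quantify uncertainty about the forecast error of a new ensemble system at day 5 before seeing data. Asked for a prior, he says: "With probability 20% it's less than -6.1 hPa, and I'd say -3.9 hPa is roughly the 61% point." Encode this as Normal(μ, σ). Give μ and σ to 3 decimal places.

For Normal(μ,σ), the p-quantile is μ + z_p·σ. Here z_{0.2} = -0.8416, z_{0.61} = 0.2793.
So -6.1 = μ − 0.8416σ and -3.9 = μ + 0.2793σ.
Subtracting: σ = (-3.9 − -6.1)/(0.2793 − (-0.8416)) = 1.963.
Then μ = -6.1 − (-0.8416)·1.963 = -4.448.

μ = -4.448, σ = 1.963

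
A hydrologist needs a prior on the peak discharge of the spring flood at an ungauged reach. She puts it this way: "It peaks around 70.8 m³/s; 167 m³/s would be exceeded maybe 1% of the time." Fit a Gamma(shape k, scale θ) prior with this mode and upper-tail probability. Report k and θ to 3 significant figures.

k ≈ 7.45, θ ≈ 11

Gamma(k,θ) with k>1 has mode (k−1)θ, so θ = 70.8/(k−1).
Need P(X < 167) = 0.99 with θ tied to k this way. Start at k = 2, θ = 70.8: P(X<167) ≈ 0.682.
Too low — raise k to concentrate. Iterating converges to k ≈ 7.45.
Then θ = 70.8/(7.45−1) ≈ 11.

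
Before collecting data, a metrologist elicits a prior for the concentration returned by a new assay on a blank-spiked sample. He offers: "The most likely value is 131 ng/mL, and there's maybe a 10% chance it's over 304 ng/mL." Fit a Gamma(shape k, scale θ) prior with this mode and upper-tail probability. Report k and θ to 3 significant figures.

k ≈ 3.71, θ ≈ 48.3

Gamma(k,θ) with k>1 has mode (k−1)θ, so θ = 131/(k−1).
Need P(X < 304) = 0.9 with θ tied to k this way. Start at k = 2, θ = 131: P(X<304) ≈ 0.674.
Too low — raise k to concentrate. Iterating converges to k ≈ 3.71.
Then θ = 131/(3.71−1) ≈ 48.3.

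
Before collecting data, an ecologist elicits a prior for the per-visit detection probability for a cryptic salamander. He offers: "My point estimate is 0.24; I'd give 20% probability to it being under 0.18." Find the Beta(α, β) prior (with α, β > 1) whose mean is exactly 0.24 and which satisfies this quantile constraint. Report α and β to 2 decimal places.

With mean 0.24 fixed, write α = 0.24s, β = 0.76s where s = α+β.
Need P(θ < 0.18) = 0.2 under Beta(0.24s, 0.76s). Normal approximation: (q−m)/√(m(1−m)/s) ≈ z_{0.2} = -0.842, so s ≈ 0.24·0.76·(-0.842)²/(0.18−0.24)² = 35.9.
At s = 35.9: P(θ<0.18) ≈ 0.205. Adjusting to match 0.2 gives s ≈ 37.11.
So α = 0.24·37.11 ≈ 8.91, β = 0.76·37.11 ≈ 28.20.

α ≈ 8.91, β ≈ 28.20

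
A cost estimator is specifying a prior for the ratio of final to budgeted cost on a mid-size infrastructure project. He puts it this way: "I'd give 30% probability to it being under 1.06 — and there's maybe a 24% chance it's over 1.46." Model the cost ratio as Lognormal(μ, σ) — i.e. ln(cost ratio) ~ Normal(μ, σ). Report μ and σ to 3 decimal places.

If T ~ Lognormal(μ,σ) then ln T ~ Normal(μ,σ), so the p-quantile of ln T is μ + z_p·σ.
ln(1.06) = 0.05827 and ln(1.46) = 0.3784; z_{0.3} = -0.5244, z_{0.76} = 0.7063.
σ = (0.3784 − 0.05827)/(0.7063 − (-0.5244)) = 0.260.
μ = 0.05827 − (-0.5244)·0.260 = 0.195.

μ ≈ 0.195, σ ≈ 0.260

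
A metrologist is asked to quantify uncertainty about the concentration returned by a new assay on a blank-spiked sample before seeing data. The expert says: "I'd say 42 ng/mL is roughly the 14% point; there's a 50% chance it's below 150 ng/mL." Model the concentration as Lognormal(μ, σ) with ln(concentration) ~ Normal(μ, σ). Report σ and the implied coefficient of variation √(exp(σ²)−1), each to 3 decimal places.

σ ≈ 1.178, CV ≈ 1.735

If T ~ Lognormal(μ,σ) then ln T ~ Normal(μ,σ), so the p-quantile of ln T is μ + z_p·σ.
ln(42) = 3.738 and ln(150) = 5.011; z_{0.14} = -1.08, z_{0.5} = 0.
σ = (5.011 − 3.738)/(0 − (-1.08)) = 1.178.
μ = 3.738 − (-1.08)·1.178 = 5.011.
CV = √(exp(σ²)−1) = √(exp(1.3884)−1) = 1.735.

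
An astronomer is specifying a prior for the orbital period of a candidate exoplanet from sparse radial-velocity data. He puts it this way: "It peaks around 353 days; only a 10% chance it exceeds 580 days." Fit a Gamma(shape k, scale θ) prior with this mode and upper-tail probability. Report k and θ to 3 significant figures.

k ≈ 8.65, θ ≈ 46.2

Gamma(k,θ) with k>1 has mode (k−1)θ, so θ = 353/(k−1).
Need P(X < 580) = 0.9 with θ tied to k this way. Start at k = 2, θ = 353: P(X<580) ≈ 0.489.
Too low — raise k to concentrate. Iterating converges to k ≈ 8.65.
Then θ = 353/(8.65−1) ≈ 46.2.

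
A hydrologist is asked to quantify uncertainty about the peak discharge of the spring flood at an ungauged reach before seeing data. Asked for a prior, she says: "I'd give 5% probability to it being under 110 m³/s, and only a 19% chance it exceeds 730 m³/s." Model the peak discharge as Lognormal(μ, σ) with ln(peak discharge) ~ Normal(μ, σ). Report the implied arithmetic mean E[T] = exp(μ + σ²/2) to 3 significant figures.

E[T] ≈ 501 m³/s

If T ~ Lognormal(μ,σ) then ln T ~ Normal(μ,σ), so the p-quantile of ln T is μ + z_p·σ.
ln(110) = 4.7 and ln(730) = 6.593; z_{0.05} = -1.645, z_{0.81} = 0.8779.
σ = (6.593 − 4.7)/(0.8779 − (-1.645)) = 0.750.
μ = 4.7 − (-1.645)·0.750 = 5.934.
E[T] = exp(μ + σ²/2) = exp(5.934 + 0.2814) = 501 m³/s.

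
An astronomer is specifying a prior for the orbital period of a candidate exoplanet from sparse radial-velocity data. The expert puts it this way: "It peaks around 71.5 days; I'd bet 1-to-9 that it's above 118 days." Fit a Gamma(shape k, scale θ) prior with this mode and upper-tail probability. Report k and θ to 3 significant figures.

Gamma(k,θ) with k>1 has mode (k−1)θ, so θ = 71.5/(k−1).
Need P(X < 118) = 0.9 with θ tied to k this way. Start at k = 2, θ = 71.5: P(X<118) ≈ 0.491.
Too low — raise k to concentrate. Iterating converges to k ≈ 8.52.
Then θ = 71.5/(8.52−1) ≈ 9.51.

k ≈ 8.52, θ ≈ 9.51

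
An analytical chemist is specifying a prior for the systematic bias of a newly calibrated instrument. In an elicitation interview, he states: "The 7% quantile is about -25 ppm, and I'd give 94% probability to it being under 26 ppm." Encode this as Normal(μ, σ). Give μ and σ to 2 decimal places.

For Normal(μ,σ), the p-quantile is μ + z_p·σ. Here z_{0.07} = -1.476, z_{0.94} = 1.555.
So -25 = μ − 1.476σ and 26 = μ + 1.555σ.
Subtracting: σ = (26 − -25)/(1.555 − (-1.476)) = 16.83.
Then μ = -25 − (-1.476)·16.83 = -0.16.

μ = -0.16, σ = 16.83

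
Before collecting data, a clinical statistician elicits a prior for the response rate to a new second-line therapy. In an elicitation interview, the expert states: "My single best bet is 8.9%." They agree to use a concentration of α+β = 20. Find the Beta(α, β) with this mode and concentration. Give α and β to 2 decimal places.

α = 2.60, β = 17.40

For α,β > 1 the Beta mode is (α−1)/(α+β−2). With α+β = 20, the mode is (α−1)/18.
Set (α−1)/18 = 0.089 → α = 1 + 0.089·18 = 2.60.
β = 20 − α = 17.40.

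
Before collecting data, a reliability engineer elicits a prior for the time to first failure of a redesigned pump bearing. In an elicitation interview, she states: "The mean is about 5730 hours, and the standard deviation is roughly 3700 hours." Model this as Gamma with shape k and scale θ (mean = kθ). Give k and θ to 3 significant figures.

k ≈ 2.4, θ ≈ 2390

For Gamma(k, scale θ): mean = kθ, variance = kθ², so CV = 1/√k.
CV = SD/mean = 3700/5730 = 0.6457, hence k = 1/CV² = 2.4.
Then θ = mean/k = 5730/2.4 = 2390.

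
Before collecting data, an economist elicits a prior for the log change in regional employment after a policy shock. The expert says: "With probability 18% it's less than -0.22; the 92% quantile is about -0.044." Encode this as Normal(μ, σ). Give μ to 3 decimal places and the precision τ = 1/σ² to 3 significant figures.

The p-quantile of Normal(μ,σ) is μ + z_p·σ, with z_{0.18} = -0.9154 and z_{0.92} = 1.405.
Eliminate σ: μ = (z₂·x₁ − z₁·x₂)/(z₂ − z₁) = (1.405·-0.22 − (-0.9154)·-0.044)/2.32 = -0.151.
Then σ = (x₂ − x₁)/(z₂ − z₁) = (-0.044 − -0.22)/2.32 = 0.076.
Precision τ = 1/σ² = 1/0.07585² = 174.

μ = -0.151, τ = 174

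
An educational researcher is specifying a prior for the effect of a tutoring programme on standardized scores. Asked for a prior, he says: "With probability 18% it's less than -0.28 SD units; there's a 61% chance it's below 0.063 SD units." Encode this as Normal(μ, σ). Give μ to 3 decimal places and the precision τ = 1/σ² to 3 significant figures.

μ = -0.017, τ = 12.1

For Normal(μ,σ), the p-quantile is μ + z_p·σ. Here z_{0.18} = -0.9154, z_{0.61} = 0.2793.
So -0.28 = μ − 0.9154σ and 0.063 = μ + 0.2793σ.
Subtracting: σ = (0.063 − -0.28)/(0.2793 − (-0.9154)) = 0.287.
Then μ = -0.28 − (-0.9154)·0.287 = -0.017.
Precision τ = 1/σ² = 1/0.2871² = 12.1.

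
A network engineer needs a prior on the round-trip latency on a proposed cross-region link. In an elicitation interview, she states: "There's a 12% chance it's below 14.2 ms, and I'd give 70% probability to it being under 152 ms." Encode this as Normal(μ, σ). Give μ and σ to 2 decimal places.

μ = 109.48, σ = 81.09

For Normal(μ,σ), the p-quantile is μ + z_p·σ. Here z_{0.12} = -1.175, z_{0.7} = 0.5244.
So 14.2 = μ − 1.175σ and 152 = μ + 0.5244σ.
Subtracting: σ = (152 − 14.2)/(0.5244 − (-1.175)) = 81.09.
Then μ = 14.2 − (-1.175)·81.09 = 109.48.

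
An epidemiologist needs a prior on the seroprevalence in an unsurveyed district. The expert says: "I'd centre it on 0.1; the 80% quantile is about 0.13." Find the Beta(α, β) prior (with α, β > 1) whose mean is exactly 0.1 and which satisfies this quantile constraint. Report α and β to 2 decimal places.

α ≈ 6.31, β ≈ 56.77

With mean 0.1 fixed, write α = 0.1s, β = 0.9s where s = α+β.
Need P(θ < 0.13) = 0.8 under Beta(0.1s, 0.9s). Normal approximation: (q−m)/√(m(1−m)/s) ≈ z_{0.8} = 0.842, so s ≈ 0.1·0.9·(0.842)²/(0.13−0.1)² = 70.8.
At s = 70.8: P(θ<0.13) ≈ 0.810. Adjusting to match 0.8 gives s ≈ 63.08.
So α = 0.1·63.08 ≈ 6.31, β = 0.9·63.08 ≈ 56.77.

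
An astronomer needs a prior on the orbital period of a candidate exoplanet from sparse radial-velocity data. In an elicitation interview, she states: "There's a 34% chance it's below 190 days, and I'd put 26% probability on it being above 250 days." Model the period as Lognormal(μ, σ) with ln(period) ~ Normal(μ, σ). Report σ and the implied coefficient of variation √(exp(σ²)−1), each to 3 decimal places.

If T ~ Lognormal(μ,σ) then ln T ~ Normal(μ,σ), so the p-quantile of ln T is μ + z_p·σ.
ln(190) = 5.247 and ln(250) = 5.521; z_{0.34} = -0.4125, z_{0.74} = 0.6433.
σ = (5.521 − 5.247)/(0.6433 − (-0.4125)) = 0.260.
μ = 5.247 − (-0.4125)·0.260 = 5.354.
CV = √(exp(σ²)−1) = √(exp(0.0676)−1) = 0.264.

σ ≈ 0.260, CV ≈ 0.264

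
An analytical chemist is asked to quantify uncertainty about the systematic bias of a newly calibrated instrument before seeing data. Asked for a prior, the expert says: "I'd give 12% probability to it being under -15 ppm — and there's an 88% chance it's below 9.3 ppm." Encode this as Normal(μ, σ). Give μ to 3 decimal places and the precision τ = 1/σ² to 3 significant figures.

For Normal(μ,σ), the p-quantile is μ + z_p·σ. Here z_{0.12} = -1.175, z_{0.88} = 1.175.
So -15 = μ − 1.175σ and 9.3 = μ + 1.175σ.
Subtracting: σ = (9.3 − -15)/(1.175 − (-1.175)) = 10.341.
Then μ = -15 − (-1.175)·10.341 = -2.850.
Precision τ = 1/σ² = 1/10.34² = 0.00935.

μ = -2.850, τ = 0.00935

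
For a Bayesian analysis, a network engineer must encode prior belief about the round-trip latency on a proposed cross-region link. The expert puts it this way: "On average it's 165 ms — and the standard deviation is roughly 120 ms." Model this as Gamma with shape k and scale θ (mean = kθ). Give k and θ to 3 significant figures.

For Gamma(k, scale θ): mean = kθ, variance = kθ², so CV = 1/√k.
CV = SD/mean = 120/165 = 0.7273, hence k = 1/CV² = 1.89.
Then θ = mean/k = 165/1.89 = 87.3.

k ≈ 1.89, θ ≈ 87.3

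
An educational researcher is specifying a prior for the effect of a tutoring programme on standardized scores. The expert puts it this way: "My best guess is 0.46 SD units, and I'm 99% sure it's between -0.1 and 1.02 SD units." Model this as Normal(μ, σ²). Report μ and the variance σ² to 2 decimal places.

A symmetric 99% interval runs μ ± z·σ with z = 2.576.
Half-width = 0.56, so σ = 0.56/2.576 = 0.217 and σ² = 0.05.
μ is the stated best guess, 0.46.

μ = 0.46, σ² = 0.05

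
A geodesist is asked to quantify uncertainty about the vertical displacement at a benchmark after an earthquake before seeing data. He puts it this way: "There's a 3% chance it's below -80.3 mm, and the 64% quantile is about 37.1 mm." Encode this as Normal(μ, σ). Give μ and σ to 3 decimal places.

μ = 18.307, σ = 52.428

For Normal(μ,σ), the p-quantile is μ + z_p·σ. Here z_{0.03} = -1.881, z_{0.64} = 0.3585.
So -80.3 = μ − 1.881σ and 37.1 = μ + 0.3585σ.
Subtracting: σ = (37.1 − -80.3)/(0.3585 − (-1.881)) = 52.428.
Then μ = -80.3 − (-1.881)·52.428 = 18.307.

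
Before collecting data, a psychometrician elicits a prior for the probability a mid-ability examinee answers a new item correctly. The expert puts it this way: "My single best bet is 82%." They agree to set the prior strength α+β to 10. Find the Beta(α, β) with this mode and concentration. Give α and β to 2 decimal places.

For α,β > 1 the Beta mode is (α−1)/(α+β−2). With α+β = 10, the mode is (α−1)/8.
Set (α−1)/8 = 0.82 → α = 1 + 0.82·8 = 7.56.
β = 10 − α = 2.44.

α = 7.56, β = 2.44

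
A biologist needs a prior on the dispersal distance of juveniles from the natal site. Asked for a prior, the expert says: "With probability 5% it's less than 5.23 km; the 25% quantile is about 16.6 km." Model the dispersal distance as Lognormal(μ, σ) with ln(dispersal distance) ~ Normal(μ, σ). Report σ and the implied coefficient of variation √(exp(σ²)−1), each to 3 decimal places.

If T ~ Lognormal(μ,σ) then ln T ~ Normal(μ,σ), so the p-quantile of ln T is μ + z_p·σ.
ln(5.23) = 1.654 and ln(16.6) = 2.809; z_{0.05} = -1.645, z_{0.25} = -0.6745.
σ = (2.809 − 1.654)/(-0.6745 − (-1.645)) = 1.190.
μ = 1.654 − (-1.645)·1.190 = 3.612.
CV = √(exp(σ²)−1) = √(exp(1.4167)−1) = 1.767.

σ ≈ 1.190, CV ≈ 1.767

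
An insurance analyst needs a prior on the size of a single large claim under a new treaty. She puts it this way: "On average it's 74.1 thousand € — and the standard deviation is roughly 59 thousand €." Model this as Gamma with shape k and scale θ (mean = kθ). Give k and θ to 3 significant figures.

k ≈ 1.58, θ ≈ 47

For Gamma(k, scale θ): mean = kθ, variance = kθ², so CV = 1/√k.
CV = SD/mean = 59/74.1 = 0.7962, hence k = 1/CV² = 1.58.
Then θ = mean/k = 74.1/1.58 = 47.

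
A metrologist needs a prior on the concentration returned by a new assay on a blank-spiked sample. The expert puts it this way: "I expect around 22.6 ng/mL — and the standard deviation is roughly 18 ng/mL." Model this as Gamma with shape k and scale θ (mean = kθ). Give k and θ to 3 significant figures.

k ≈ 1.58, θ ≈ 14.3

For Gamma(k, scale θ): mean = kθ, variance = kθ², so CV = 1/√k.
CV = SD/mean = 18/22.6 = 0.7965, hence k = 1/CV² = 1.58.
Then θ = mean/k = 22.6/1.58 = 14.3.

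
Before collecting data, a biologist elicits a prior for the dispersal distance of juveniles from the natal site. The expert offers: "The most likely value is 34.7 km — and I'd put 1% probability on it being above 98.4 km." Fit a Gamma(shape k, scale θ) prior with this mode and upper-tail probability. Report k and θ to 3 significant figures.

Gamma(k,θ) with k>1 has mode (k−1)θ, so θ = 34.7/(k−1).
Need P(X < 98.4) = 0.99 with θ tied to k this way. Start at k = 2, θ = 34.7: P(X<98.4) ≈ 0.775.
Too low — raise k to concentrate. Iterating converges to k ≈ 5.2.
Then θ = 34.7/(5.2−1) ≈ 8.26.

k ≈ 5.2, θ ≈ 8.26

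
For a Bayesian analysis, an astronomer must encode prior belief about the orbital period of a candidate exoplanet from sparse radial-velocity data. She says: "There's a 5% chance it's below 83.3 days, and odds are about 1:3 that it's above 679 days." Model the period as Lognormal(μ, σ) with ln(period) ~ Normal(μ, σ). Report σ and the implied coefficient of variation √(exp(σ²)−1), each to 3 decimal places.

σ ≈ 0.905, CV ≈ 1.126

If T ~ Lognormal(μ,σ) then ln T ~ Normal(μ,σ), so the p-quantile of ln T is μ + z_p·σ.
ln(83.3) = 4.422 and ln(679) = 6.521; z_{0.05} = -1.645, z_{0.75} = 0.6745.
σ = (6.521 − 4.422)/(0.6745 − (-1.645)) = 0.905.
μ = 4.422 − (-1.645)·0.905 = 5.910.
CV = √(exp(σ²)−1) = √(exp(0.8184)−1) = 1.126.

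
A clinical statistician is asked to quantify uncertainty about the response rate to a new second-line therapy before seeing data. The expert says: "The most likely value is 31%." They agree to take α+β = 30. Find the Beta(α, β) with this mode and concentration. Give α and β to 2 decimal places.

For α,β > 1 the Beta mode is (α−1)/(α+β−2). With α+β = 30, the mode is (α−1)/28.
Set (α−1)/28 = 0.31 → α = 1 + 0.31·28 = 9.68.
β = 30 − α = 20.32.

α = 9.68, β = 20.32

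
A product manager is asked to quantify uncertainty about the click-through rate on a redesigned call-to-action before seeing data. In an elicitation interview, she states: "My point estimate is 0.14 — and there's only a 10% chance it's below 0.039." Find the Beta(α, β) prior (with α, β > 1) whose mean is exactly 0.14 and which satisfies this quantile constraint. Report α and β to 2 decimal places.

α ≈ 1.90, β ≈ 11.70

With mean 0.14 fixed, write α = 0.14s, β = 0.86s where s = α+β.
Need P(θ < 0.039) = 0.1 under Beta(0.14s, 0.86s). Normal approximation: (q−m)/√(m(1−m)/s) ≈ z_{0.1} = -1.28, so s ≈ 0.14·0.86·(-1.28)²/(0.039−0.14)² = 19.4.
At s = 19.4: P(θ<0.039) ≈ 0.054. Adjusting to match 0.1 gives s ≈ 13.60.
So α = 0.14·13.60 ≈ 1.90, β = 0.86·13.60 ≈ 11.70.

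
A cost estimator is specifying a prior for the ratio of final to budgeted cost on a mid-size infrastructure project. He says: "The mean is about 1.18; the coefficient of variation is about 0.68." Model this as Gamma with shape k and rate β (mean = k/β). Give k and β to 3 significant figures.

For Gamma(k, rate β): mean = k/β, variance = k/β², so CV = 1/√k.
CV = 0.68, hence k = 1/CV² = 2.16.
Then β = k/mean = 2.16/1.18 = 1.83.

k ≈ 2.16, β ≈ 1.83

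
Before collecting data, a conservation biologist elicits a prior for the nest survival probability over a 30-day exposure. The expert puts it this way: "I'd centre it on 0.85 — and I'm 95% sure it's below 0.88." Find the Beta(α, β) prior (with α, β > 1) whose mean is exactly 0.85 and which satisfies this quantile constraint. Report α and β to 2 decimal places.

α ≈ 301.17, β ≈ 53.15

With mean 0.85 fixed, write α = 0.85s, β = 0.15s where s = α+β.
Need P(θ < 0.88) = 0.95 under Beta(0.85s, 0.15s). Normal approximation: (q−m)/√(m(1−m)/s) ≈ z_{0.95} = 1.64, so s ≈ 0.85·0.15·(1.64)²/(0.88−0.85)² = 383.3.
At s = 383.3: P(θ<0.88) ≈ 0.957. Adjusting to match 0.95 gives s ≈ 354.32.
So α = 0.85·354.32 ≈ 301.17, β = 0.15·354.32 ≈ 53.15.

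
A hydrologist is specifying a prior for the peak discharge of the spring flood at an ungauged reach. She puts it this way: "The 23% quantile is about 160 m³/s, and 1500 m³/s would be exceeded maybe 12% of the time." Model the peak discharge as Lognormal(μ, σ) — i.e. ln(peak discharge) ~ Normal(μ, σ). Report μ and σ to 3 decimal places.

μ ≈ 5.939, σ ≈ 1.169

If T ~ Lognormal(μ,σ) then ln T ~ Normal(μ,σ), so the p-quantile of ln T is μ + z_p·σ.
ln(160) = 5.075 and ln(1500) = 7.313; z_{0.23} = -0.7388, z_{0.88} = 1.175.
σ = (7.313 − 5.075)/(1.175 − (-0.7388)) = 1.169.
μ = 5.075 − (-0.7388)·1.169 = 5.939.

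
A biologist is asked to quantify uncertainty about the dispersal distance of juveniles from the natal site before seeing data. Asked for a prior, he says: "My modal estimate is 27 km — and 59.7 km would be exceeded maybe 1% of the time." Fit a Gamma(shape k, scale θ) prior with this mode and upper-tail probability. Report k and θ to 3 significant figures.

Gamma(k,θ) with k>1 has mode (k−1)θ, so θ = 27/(k−1).
Need P(X < 59.7) = 0.99 with θ tied to k this way. Start at k = 2, θ = 27: P(X<59.7) ≈ 0.648.
Too low — raise k to concentrate. Iterating converges to k ≈ 8.65.
Then θ = 27/(8.65−1) ≈ 3.53.

k ≈ 8.65, θ ≈ 3.53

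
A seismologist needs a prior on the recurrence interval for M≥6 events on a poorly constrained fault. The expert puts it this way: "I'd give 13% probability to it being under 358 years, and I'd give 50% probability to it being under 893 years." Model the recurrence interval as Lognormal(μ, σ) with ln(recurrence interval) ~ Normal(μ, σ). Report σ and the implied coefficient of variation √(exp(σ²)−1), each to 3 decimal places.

σ ≈ 0.811, CV ≈ 0.965

If T ~ Lognormal(μ,σ) then ln T ~ Normal(μ,σ), so the p-quantile of ln T is μ + z_p·σ.
ln(358) = 5.881 and ln(893) = 6.795; z_{0.13} = -1.126, z_{0.5} = 0.
σ = (6.795 − 5.881)/(0 − (-1.126)) = 0.811.
μ = 5.881 − (-1.126)·0.811 = 6.795.
CV = √(exp(σ²)−1) = √(exp(0.6585)−1) = 0.965.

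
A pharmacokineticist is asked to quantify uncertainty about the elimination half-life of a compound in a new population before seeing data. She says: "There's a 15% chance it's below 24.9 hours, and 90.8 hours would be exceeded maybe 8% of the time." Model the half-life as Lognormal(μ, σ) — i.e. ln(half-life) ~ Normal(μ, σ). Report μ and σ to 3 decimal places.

μ ≈ 3.764, σ ≈ 0.530

If T ~ Lognormal(μ,σ) then ln T ~ Normal(μ,σ), so the p-quantile of ln T is μ + z_p·σ.
ln(24.9) = 3.215 and ln(90.8) = 4.509; z_{0.15} = -1.036, z_{0.92} = 1.405.
σ = (4.509 − 3.215)/(1.405 − (-1.036)) = 0.530.
μ = 3.215 − (-1.036)·0.530 = 3.764.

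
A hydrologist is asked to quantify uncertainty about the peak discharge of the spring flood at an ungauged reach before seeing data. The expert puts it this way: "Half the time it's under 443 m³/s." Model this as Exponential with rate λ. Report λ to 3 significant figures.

Exponential median = ln 2 / λ, so λ = ln 2 / 443.0 = 0.00156.

λ ≈ 0.00156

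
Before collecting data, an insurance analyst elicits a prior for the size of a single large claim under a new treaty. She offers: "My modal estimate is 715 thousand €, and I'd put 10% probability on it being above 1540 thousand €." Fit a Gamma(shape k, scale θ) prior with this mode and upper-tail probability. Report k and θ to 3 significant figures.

k ≈ 4.27, θ ≈ 219

Gamma(k,θ) with k>1 has mode (k−1)θ, so θ = 715/(k−1).
Need P(X < 1540) = 0.9 with θ tied to k this way. Start at k = 2, θ = 715: P(X<1540) ≈ 0.634.
Too low — raise k to concentrate. Iterating converges to k ≈ 4.27.
Then θ = 715/(4.27−1) ≈ 219.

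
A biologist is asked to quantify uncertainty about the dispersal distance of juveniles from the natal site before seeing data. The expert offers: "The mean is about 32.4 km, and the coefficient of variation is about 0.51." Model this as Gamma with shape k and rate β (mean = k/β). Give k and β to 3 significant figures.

For Gamma(k, rate β): mean = k/β, variance = k/β², so CV = 1/√k.
CV = 0.51, hence k = 1/CV² = 3.84.
Then β = k/mean = 3.84/32.4 = 0.119.

k ≈ 3.84, β ≈ 0.119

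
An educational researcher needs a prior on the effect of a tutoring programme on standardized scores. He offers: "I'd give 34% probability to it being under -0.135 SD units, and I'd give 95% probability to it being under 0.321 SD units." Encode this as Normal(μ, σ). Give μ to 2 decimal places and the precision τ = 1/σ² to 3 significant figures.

μ = -0.04, τ = 20.4

The p-quantile of Normal(μ,σ) is μ + z_p·σ, with z_{0.34} = -0.4125 and z_{0.95} = 1.645.
Eliminate σ: μ = (z₂·x₁ − z₁·x₂)/(z₂ − z₁) = (1.645·-0.135 − (-0.4125)·0.321)/2.057 = -0.04.
Then σ = (x₂ − x₁)/(z₂ − z₁) = (0.321 − -0.135)/2.057 = 0.22.
Precision τ = 1/σ² = 1/0.2216² = 20.4.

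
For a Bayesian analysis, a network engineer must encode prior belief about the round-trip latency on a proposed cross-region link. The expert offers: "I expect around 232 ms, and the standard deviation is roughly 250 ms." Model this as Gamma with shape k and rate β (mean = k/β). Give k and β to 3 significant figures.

k ≈ 0.861, β ≈ 0.00371

For Gamma(k, rate β): mean = k/β, variance = k/β², so CV = 1/√k.
CV = SD/mean = 250/232 = 1.078, hence k = 1/CV² = 0.861.
Then β = k/mean = 0.861/232 = 0.00371.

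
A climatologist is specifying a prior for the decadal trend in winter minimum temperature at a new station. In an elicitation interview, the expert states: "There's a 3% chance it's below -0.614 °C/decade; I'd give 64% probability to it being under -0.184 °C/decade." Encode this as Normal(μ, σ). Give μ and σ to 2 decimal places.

The p-quantile of Normal(μ,σ) is μ + z_p·σ, with z_{0.03} = -1.881 and z_{0.64} = 0.3585.
Eliminate σ: μ = (z₂·x₁ − z₁·x₂)/(z₂ − z₁) = (0.3585·-0.614 − (-1.881)·-0.184)/2.239 = -0.25.
Then σ = (x₂ − x₁)/(z₂ − z₁) = (-0.184 − -0.614)/2.239 = 0.19.

μ = -0.25, σ = 0.19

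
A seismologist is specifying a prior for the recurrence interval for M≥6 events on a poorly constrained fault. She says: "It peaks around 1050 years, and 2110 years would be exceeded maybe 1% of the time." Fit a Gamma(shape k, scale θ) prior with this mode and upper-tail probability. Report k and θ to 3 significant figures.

Gamma(k,θ) with k>1 has mode (k−1)θ, so θ = 1050/(k−1).
Need P(X < 2110) = 0.99 with θ tied to k this way. Start at k = 2, θ = 1050: P(X<2110) ≈ 0.597.
Too low — raise k to concentrate. Iterating converges to k ≈ 11.1.
Then θ = 1050/(11.1−1) ≈ 104.

k ≈ 11.1, θ ≈ 104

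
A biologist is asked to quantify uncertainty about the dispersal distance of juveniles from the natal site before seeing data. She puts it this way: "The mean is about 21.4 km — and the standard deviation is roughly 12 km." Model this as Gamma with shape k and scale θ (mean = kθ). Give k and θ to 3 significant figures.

For Gamma(k, scale θ): mean = kθ, variance = kθ², so CV = 1/√k.
CV = SD/mean = 12/21.4 = 0.5607, hence k = 1/CV² = 3.18.
Then θ = mean/k = 21.4/3.18 = 6.73.

k ≈ 3.18, θ ≈ 6.73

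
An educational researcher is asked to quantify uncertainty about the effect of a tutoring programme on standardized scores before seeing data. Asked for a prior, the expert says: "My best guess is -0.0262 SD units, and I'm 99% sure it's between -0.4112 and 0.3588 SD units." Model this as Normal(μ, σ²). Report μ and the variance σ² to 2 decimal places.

A symmetric 99% interval runs μ ± z·σ with z = 2.576.
Half-width = 0.385, so σ = 0.385/2.576 = 0.149 and σ² = 0.02.
μ is the stated best guess, -0.03.

μ = -0.03, σ² = 0.02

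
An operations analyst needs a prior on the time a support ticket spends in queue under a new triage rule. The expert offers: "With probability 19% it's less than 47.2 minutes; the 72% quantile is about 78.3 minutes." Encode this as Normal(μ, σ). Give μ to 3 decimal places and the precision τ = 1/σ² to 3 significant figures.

The p-quantile of Normal(μ,σ) is μ + z_p·σ, with z_{0.19} = -0.8779 and z_{0.72} = 0.5828.
Eliminate σ: μ = (z₂·x₁ − z₁·x₂)/(z₂ − z₁) = (0.5828·47.2 − (-0.8779)·78.3)/1.461 = 65.891.
Then σ = (x₂ − x₁)/(z₂ − z₁) = (78.3 − 47.2)/1.461 = 21.291.
Precision τ = 1/σ² = 1/21.29² = 0.00221.

μ = 65.891, τ = 0.00221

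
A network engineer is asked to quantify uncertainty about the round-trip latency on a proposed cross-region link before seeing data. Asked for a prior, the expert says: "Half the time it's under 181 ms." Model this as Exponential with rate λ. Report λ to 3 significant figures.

Exponential median = ln 2 / λ, so λ = ln 2 / 181.0 = 0.00383.

λ ≈ 0.00383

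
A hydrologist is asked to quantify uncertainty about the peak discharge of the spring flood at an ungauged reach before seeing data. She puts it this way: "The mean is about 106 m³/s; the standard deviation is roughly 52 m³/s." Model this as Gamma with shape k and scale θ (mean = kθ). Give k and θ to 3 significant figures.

k ≈ 4.16, θ ≈ 25.5

For Gamma(k, scale θ): mean = kθ, variance = kθ², so CV = 1/√k.
CV = SD/mean = 52/106 = 0.4906, hence k = 1/CV² = 4.16.
Then θ = mean/k = 106/4.16 = 25.5.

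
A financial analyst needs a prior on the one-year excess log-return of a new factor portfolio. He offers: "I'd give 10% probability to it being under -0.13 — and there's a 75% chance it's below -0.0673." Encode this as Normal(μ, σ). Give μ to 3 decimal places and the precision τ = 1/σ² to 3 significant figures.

μ = -0.089, τ = 973

The p-quantile of Normal(μ,σ) is μ + z_p·σ, with z_{0.1} = -1.282 and z_{0.75} = 0.6745.
Eliminate σ: μ = (z₂·x₁ − z₁·x₂)/(z₂ − z₁) = (0.6745·-0.13 − (-1.282)·-0.0673)/1.956 = -0.089.
Then σ = (x₂ − x₁)/(z₂ − z₁) = (-0.0673 − -0.13)/1.956 = 0.032.
Precision τ = 1/σ² = 1/0.03205² = 973.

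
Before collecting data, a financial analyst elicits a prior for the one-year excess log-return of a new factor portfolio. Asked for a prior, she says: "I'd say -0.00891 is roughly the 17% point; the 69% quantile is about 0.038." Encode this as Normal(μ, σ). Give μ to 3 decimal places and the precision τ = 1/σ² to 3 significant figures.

The p-quantile of Normal(μ,σ) is μ + z_p·σ, with z_{0.17} = -0.9542 and z_{0.69} = 0.4959.
Eliminate σ: μ = (z₂·x₁ − z₁·x₂)/(z₂ − z₁) = (0.4959·-0.00891 − (-0.9542)·0.038)/1.45 = 0.022.
Then σ = (x₂ − x₁)/(z₂ − z₁) = (0.038 − -0.00891)/1.45 = 0.032.
Precision τ = 1/σ² = 1/0.03235² = 955.

μ = 0.022, τ = 955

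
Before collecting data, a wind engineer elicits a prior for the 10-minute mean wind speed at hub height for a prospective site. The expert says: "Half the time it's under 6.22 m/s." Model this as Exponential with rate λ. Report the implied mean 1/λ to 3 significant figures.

Exponential median = ln 2 / λ, so λ = ln 2 / 6.22 = 0.111.
Mean = 1/λ = 8.97 m/s.

mean ≈ 8.97 m/s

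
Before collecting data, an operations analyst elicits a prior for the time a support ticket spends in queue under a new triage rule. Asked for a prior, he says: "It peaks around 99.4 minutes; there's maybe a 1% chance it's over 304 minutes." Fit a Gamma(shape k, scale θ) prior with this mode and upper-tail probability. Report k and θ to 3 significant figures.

k ≈ 4.59, θ ≈ 27.7

Gamma(k,θ) with k>1 has mode (k−1)θ, so θ = 99.4/(k−1).
Need P(X < 304) = 0.99 with θ tied to k this way. Start at k = 2, θ = 99.4: P(X<304) ≈ 0.809.
Too low — raise k to concentrate. Iterating converges to k ≈ 4.59.
Then θ = 99.4/(4.59−1) ≈ 27.7.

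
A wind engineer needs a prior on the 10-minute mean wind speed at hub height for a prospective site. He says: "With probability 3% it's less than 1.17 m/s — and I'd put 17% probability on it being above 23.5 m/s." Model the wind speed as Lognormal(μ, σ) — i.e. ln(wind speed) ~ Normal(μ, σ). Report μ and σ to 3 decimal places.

If T ~ Lognormal(μ,σ) then ln T ~ Normal(μ,σ), so the p-quantile of ln T is μ + z_p·σ.
ln(1.17) = 0.157 and ln(23.5) = 3.157; z_{0.03} = -1.881, z_{0.83} = 0.9542.
σ = (3.157 − 0.157)/(0.9542 − (-1.881)) = 1.058.
μ = 0.157 − (-1.881)·1.058 = 2.147.

μ ≈ 2.147, σ ≈ 1.058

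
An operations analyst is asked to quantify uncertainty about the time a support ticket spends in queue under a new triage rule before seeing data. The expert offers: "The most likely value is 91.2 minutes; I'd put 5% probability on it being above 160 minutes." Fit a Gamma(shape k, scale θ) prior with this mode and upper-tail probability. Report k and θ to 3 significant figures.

Gamma(k,θ) with k>1 has mode (k−1)θ, so θ = 91.2/(k−1).
Need P(X < 160) = 0.95 with θ tied to k this way. Start at k = 2, θ = 91.2: P(X<160) ≈ 0.523.
Too low — raise k to concentrate. Iterating converges to k ≈ 9.83.
Then θ = 91.2/(9.83−1) ≈ 10.3.

k ≈ 9.83, θ ≈ 10.3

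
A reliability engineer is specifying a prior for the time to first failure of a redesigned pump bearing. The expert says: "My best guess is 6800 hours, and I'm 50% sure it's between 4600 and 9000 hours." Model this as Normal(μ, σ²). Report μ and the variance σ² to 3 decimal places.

μ = 6800.000, σ² = 10638849.197

A symmetric 50% interval runs μ ± z·σ with z = 0.6745.
Half-width = 2200, so σ = 2200/0.6745 = 3261.7249 and σ² = 10638849.197.
μ is the stated best guess, 6800.000.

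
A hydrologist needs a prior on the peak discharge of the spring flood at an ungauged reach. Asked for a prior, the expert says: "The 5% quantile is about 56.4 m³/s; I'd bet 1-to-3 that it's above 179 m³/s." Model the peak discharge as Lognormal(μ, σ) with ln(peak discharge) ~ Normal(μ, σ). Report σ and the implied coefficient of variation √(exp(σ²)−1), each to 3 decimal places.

σ ≈ 0.498, CV ≈ 0.530

If T ~ Lognormal(μ,σ) then ln T ~ Normal(μ,σ), so the p-quantile of ln T is μ + z_p·σ.
ln(56.4) = 4.032 and ln(179) = 5.187; z_{0.05} = -1.645, z_{0.75} = 0.6745.
σ = (5.187 − 4.032)/(0.6745 − (-1.645)) = 0.498.
μ = 4.032 − (-1.645)·0.498 = 4.852.
CV = √(exp(σ²)−1) = √(exp(0.2480)−1) = 0.530.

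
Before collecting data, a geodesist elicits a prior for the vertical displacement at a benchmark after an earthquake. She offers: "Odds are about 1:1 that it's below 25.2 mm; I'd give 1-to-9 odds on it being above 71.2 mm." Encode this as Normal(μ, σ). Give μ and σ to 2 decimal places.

μ = 25.20, σ = 35.89

For Normal(μ,σ), the p-quantile is μ + z_p·σ. Here z_{0.5} = 0, z_{0.9} = 1.282.
So 25.2 = μ + 0σ and 71.2 = μ + 1.282σ.
Subtracting: σ = (71.2 − 25.2)/(1.282 − (0)) = 35.89.
Then μ = 25.2 − (0)·35.89 = 25.20.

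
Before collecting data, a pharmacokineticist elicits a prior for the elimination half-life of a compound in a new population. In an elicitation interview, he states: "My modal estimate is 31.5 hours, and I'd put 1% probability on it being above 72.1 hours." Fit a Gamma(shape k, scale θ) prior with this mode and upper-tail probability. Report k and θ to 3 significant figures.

k ≈ 7.97, θ ≈ 4.52

Gamma(k,θ) with k>1 has mode (k−1)θ, so θ = 31.5/(k−1).
Need P(X < 72.1) = 0.99 with θ tied to k this way. Start at k = 2, θ = 31.5: P(X<72.1) ≈ 0.667.
Too low — raise k to concentrate. Iterating converges to k ≈ 7.97.
Then θ = 31.5/(7.97−1) ≈ 4.52.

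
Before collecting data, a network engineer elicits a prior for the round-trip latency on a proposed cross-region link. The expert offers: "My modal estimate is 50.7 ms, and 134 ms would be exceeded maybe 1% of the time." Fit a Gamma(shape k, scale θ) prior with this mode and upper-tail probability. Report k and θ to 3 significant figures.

k ≈ 5.91, θ ≈ 10.3

Gamma(k,θ) with k>1 has mode (k−1)θ, so θ = 50.7/(k−1).
Need P(X < 134) = 0.99 with θ tied to k this way. Start at k = 2, θ = 50.7: P(X<134) ≈ 0.741.
Too low — raise k to concentrate. Iterating converges to k ≈ 5.91.
Then θ = 50.7/(5.91−1) ≈ 10.3.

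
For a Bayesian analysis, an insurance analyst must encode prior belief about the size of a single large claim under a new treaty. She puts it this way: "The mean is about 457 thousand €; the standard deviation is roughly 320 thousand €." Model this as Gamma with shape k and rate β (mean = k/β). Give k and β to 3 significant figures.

k ≈ 2.04, β ≈ 0.00446

For Gamma(k, rate β): mean = k/β, variance = k/β², so CV = 1/√k.
CV = SD/mean = 320/457 = 0.7002, hence k = 1/CV² = 2.04.
Then β = k/mean = 2.04/457 = 0.00446.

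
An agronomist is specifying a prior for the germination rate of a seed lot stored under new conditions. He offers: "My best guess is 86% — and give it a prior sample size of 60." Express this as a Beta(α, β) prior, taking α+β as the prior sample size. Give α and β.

α = 51.6, β = 8.4

Under the effective-sample-size interpretation, Beta(α, β) has prior mean α/(α+β) and prior sample size α+β.
So α+β = 60 and α/(α+β) = 0.86, giving α = 0.86·60 = 51.6 and β = 60 − 51.6 = 8.4.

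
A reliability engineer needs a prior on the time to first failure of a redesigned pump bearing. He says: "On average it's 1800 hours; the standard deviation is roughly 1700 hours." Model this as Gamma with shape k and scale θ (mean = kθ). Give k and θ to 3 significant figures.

For Gamma(k, scale θ): mean = kθ, variance = kθ², so CV = 1/√k.
CV = SD/mean = 1700/1800 = 0.9444, hence k = 1/CV² = 1.12.
Then θ = mean/k = 1800/1.12 = 1610.

k ≈ 1.12, θ ≈ 1610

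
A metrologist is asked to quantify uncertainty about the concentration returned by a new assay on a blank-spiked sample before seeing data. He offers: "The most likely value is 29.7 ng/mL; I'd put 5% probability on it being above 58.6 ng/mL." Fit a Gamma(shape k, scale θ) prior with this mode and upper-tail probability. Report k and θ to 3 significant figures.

k ≈ 7.01, θ ≈ 4.94

Gamma(k,θ) with k>1 has mode (k−1)θ, so θ = 29.7/(k−1).
Need P(X < 58.6) = 0.95 with θ tied to k this way. Start at k = 2, θ = 29.7: P(X<58.6) ≈ 0.587.
Too low — raise k to concentrate. Iterating converges to k ≈ 7.01.
Then θ = 29.7/(7.01−1) ≈ 4.94.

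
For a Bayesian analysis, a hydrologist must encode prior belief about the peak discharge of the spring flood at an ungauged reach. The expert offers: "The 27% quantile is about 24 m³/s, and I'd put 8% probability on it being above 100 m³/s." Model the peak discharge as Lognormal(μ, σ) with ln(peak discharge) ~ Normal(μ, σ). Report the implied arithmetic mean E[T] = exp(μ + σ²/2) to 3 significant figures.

E[T] ≈ 47.5 m³/s

If T ~ Lognormal(μ,σ) then ln T ~ Normal(μ,σ), so the p-quantile of ln T is μ + z_p·σ.
ln(24) = 3.178 and ln(100) = 4.605; z_{0.27} = -0.6128, z_{0.92} = 1.405.
σ = (4.605 − 3.178)/(1.405 − (-0.6128)) = 0.707.
μ = 3.178 − (-0.6128)·0.707 = 3.611.
E[T] = exp(μ + σ²/2) = exp(3.611 + 0.2501) = 47.5 m³/s.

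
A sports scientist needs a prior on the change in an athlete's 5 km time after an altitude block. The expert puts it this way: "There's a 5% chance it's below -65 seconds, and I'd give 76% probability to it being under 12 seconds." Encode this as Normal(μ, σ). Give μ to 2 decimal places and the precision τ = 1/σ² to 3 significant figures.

μ = -11.13, τ = 0.000932

The p-quantile of Normal(μ,σ) is μ + z_p·σ, with z_{0.05} = -1.645 and z_{0.76} = 0.7063.
Eliminate σ: μ = (z₂·x₁ − z₁·x₂)/(z₂ − z₁) = (0.7063·-65 − (-1.645)·12)/2.351 = -11.13.
Then σ = (x₂ − x₁)/(z₂ − z₁) = (12 − -65)/2.351 = 32.75.
Precision τ = 1/σ² = 1/32.75² = 0.000932.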